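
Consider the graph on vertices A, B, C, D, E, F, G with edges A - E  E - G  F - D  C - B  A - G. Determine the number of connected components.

3

Starting from B we can reach B, C. That is one component of size 2.
Starting from D we can reach D, F. That is one component of size 2.
Starting from A we can reach A, E, G. That is one component of size 3.
Total: 3 components.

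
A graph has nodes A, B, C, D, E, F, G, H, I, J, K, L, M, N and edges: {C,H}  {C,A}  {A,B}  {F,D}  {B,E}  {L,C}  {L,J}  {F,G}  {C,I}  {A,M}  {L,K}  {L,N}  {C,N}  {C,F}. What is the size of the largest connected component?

14

Starting from A we can reach A, B, C, D, E, F, G, H, I, J, K, L, M, N. That is one component of size 14.
The largest has 14 vertices.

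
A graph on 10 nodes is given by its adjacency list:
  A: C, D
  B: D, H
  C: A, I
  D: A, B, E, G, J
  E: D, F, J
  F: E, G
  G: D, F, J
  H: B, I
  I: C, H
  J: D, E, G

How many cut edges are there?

0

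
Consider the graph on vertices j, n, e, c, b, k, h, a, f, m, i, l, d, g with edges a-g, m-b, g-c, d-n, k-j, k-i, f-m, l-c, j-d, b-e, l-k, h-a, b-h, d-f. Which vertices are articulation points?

b, d, k

Removing b increases the component count from 1 to 2, so b is a cut vertex.
Removing d increases the component count from 1 to 2, so d is a cut vertex.
Removing k increases the component count from 1 to 2, so k is a cut vertex.
By contrast removing g leaves 1 component; it is not a cut vertex. No other vertex is a cut vertex either.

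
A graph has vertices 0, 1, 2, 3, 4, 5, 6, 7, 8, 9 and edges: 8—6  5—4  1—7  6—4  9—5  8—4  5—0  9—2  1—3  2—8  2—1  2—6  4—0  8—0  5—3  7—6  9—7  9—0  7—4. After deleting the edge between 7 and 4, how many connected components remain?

7 and 4 are still connected via 7-6-4, so the component count stays at 1.

1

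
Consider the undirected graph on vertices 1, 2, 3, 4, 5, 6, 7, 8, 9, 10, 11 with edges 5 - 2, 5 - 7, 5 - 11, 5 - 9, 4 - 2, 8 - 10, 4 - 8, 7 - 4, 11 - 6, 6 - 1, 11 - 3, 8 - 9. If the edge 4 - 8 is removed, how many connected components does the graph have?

1

4 and 8 are still connected via 4-7-5-9-8, so the component count stays at 1.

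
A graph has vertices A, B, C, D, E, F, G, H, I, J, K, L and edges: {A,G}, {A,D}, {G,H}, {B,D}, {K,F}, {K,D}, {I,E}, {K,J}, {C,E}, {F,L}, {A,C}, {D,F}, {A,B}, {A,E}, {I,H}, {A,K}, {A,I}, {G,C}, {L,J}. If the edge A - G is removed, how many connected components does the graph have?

A and G are still connected via A-C-G, so the component count stays at 1.

1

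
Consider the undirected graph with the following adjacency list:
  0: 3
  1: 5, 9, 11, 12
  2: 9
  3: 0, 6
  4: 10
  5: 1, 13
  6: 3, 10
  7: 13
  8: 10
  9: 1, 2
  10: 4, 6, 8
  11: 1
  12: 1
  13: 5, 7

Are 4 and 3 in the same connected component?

From 4 we can reach 0, 3, 4, 6, 8, 10, which includes 3.

Yes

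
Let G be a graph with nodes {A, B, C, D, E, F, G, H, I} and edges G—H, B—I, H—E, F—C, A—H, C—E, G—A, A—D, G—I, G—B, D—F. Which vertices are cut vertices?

Removing G increases the component count from 1 to 2, so G is a cut vertex.
By contrast removing A leaves 1 component; it is not a cut vertex. No other vertex is a cut vertex either.

G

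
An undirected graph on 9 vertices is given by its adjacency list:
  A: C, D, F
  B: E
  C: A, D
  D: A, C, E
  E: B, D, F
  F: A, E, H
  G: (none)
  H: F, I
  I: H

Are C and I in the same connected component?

From C we can reach A, B, C, D, E, F, H, I, which includes I.

Yes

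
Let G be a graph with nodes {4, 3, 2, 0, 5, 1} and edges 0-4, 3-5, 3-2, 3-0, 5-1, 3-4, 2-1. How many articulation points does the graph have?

1

Removing 3 increases the component count from 1 to 2, so 3 is a cut vertex.
By contrast removing 4 leaves 1 component; it is not a cut vertex. No other vertex is a cut vertex either.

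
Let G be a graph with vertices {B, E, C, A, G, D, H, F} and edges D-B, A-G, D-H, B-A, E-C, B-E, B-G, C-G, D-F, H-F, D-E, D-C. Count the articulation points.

Removing D increases the component count from 1 to 2, so D is a cut vertex.
By contrast removing H leaves 1 component; it is not a cut vertex. No other vertex is a cut vertex either.

1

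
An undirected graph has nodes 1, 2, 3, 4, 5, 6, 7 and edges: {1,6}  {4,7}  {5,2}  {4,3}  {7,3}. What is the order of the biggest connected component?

Starting from 2 we can reach 2, 5. That is one component of size 2.
Starting from 1 we can reach 1, 6. That is one component of size 2.
Starting from 3 we can reach 3, 4, 7. That is one component of size 3.
The largest has 3 vertices.

3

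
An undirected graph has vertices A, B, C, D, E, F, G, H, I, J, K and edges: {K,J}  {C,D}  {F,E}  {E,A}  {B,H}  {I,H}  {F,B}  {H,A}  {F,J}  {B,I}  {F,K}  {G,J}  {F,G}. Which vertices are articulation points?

Removing F increases the component count from 2 to 3, so F is a cut vertex.
By contrast removing H leaves 2 components; it is not a cut vertex. No other vertex is a cut vertex either.

F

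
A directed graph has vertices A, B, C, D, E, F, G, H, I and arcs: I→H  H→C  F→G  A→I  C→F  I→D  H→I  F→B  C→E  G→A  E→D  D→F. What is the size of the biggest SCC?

{A, C, D, E, F, G, H, I} are all mutually reachable — one SCC of size 8.
{B} is an SCC by itself.
The largest has 8 vertices.

8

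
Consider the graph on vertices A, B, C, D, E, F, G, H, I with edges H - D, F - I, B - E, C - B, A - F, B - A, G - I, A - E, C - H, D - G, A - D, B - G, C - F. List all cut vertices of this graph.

none

Removing G, for instance, still leaves 1 component. No single vertex removal increases the component count — the graph has no articulation points.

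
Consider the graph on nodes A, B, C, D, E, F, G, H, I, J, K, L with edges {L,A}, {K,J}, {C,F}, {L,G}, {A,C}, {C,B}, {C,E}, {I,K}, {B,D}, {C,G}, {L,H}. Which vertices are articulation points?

B, C, K, L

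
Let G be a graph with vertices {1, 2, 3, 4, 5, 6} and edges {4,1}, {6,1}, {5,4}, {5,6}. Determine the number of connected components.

3

3 is isolated — a component by itself.
2 is isolated — a component by itself.
Starting from 1 we can reach 1, 4, 5, 6. That is one component of size 4.
Total: 3 components.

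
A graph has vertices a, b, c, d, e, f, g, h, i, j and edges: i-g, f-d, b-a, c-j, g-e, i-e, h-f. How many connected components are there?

4

Starting from a we can reach a, b. That is one component of size 2.
Starting from c we can reach c, j. That is one component of size 2.
Starting from d we can reach d, f, h. That is one component of size 3.
Starting from e we can reach e, g, i. That is one component of size 3.
Total: 4 components.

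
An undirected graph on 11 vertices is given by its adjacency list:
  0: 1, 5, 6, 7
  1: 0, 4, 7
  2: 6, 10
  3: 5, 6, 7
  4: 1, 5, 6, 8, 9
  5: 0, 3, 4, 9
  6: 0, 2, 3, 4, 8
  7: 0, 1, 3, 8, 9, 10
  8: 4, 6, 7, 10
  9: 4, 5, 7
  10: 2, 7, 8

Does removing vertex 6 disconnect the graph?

No

Deleting 6 leaves 1 component (was 1) (its neighbors 0, 2, 3, 4, 8 remain connected to each other), so 6 is not a cut vertex.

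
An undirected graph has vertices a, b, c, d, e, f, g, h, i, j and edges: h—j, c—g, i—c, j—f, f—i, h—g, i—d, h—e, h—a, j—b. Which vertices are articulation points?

Removing h increases the component count from 1 to 3, so h is a cut vertex.
Removing i increases the component count from 1 to 2, so i is a cut vertex.
Removing j increases the component count from 1 to 2, so j is a cut vertex.
By contrast removing a leaves 1 component; it is not a cut vertex. No other vertex is a cut vertex either.

h, i, j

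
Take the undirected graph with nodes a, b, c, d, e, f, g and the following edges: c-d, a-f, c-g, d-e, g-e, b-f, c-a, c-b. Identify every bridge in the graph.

none

The edges on the cycle c-d-e-g-c are not bridges since each lies on that cycle.
Every edge lies on some cycle, so there are no bridges.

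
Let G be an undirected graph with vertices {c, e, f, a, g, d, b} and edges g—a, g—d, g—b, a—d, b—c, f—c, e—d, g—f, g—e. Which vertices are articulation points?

Removing g increases the component count from 1 to 2, so g is a cut vertex.
By contrast removing e leaves 1 component; it is not a cut vertex. No other vertex is a cut vertex either.

g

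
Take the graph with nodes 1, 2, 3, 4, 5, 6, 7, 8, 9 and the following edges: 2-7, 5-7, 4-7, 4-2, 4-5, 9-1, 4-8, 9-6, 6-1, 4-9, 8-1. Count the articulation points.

1

Removing 4 increases the component count from 2 to 3, so 4 is a cut vertex.
By contrast removing 9 leaves 2 components; it is not a cut vertex. No other vertex is a cut vertex either.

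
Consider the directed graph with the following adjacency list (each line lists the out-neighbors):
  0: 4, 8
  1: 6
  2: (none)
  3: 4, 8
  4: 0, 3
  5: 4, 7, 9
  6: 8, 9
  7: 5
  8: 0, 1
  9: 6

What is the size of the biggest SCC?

7

{0, 1, 3, 4, 6, 8, 9} are all mutually reachable — one SCC of size 7.
{5, 7} are all mutually reachable — one SCC of size 2.
{2} is an SCC by itself.
The largest has 7 vertices.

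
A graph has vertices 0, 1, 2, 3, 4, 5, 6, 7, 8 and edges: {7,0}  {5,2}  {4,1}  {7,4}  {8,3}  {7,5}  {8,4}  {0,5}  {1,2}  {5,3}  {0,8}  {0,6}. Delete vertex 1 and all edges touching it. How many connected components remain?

1

With 1 gone, the remaining components are: {0, 2, 3, 4, 5, 6, 7, 8}.
That is 1 component.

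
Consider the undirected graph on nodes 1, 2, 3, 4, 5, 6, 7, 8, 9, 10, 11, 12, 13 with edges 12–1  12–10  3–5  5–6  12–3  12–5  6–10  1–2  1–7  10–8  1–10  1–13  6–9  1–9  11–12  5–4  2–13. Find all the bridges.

1-7, 10-8, 11-12, 4-5

The edges on the cycle 12-3-5-6-10-12 are not bridges since each lies on that cycle.
But removing 1–7 disconnects 1 from 7; removing 4–5 disconnects 4 from 5; removing 12–11 disconnects 12 from 11; removing 10–8 disconnects 10 from 8 — these are bridges.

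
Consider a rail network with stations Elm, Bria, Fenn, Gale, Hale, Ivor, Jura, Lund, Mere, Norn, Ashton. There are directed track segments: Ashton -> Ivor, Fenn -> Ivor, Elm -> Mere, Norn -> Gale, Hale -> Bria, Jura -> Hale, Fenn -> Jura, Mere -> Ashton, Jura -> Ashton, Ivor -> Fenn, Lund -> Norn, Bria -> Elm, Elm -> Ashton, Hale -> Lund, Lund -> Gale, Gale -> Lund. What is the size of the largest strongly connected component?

{Elm, Bria, Fenn, Hale, Ivor, Jura, Mere, Ashton} are all mutually reachable — one SCC of size 8.
{Gale, Lund, Norn} are all mutually reachable — one SCC of size 3.
The largest has 8 vertices.

8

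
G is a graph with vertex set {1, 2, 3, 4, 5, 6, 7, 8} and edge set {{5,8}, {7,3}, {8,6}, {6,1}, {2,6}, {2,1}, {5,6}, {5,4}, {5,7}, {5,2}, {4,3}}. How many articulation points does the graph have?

1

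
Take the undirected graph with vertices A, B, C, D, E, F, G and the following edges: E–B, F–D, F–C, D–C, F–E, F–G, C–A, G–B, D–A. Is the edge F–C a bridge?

After removing F–C, the path F-D-C still connects them, so the edge is not a bridge.

No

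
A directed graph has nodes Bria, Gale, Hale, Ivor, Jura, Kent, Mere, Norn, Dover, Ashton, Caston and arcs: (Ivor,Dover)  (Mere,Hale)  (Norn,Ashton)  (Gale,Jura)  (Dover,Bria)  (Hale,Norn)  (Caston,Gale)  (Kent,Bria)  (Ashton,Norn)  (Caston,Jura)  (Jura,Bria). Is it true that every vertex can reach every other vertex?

No

There is no directed path from Hale to Dover, so the graph is not strongly connected.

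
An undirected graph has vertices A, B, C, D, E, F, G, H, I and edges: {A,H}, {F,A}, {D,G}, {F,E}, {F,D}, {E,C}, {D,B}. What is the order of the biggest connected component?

I is isolated — a component by itself.
Starting from A we can reach A, B, C, D, E, F, G, H. That is one component of size 8.
The largest has 8 vertices.

8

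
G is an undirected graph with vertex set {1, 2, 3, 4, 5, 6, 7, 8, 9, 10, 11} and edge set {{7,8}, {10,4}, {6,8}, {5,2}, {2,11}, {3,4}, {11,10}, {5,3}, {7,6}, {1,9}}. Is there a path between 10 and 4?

Yes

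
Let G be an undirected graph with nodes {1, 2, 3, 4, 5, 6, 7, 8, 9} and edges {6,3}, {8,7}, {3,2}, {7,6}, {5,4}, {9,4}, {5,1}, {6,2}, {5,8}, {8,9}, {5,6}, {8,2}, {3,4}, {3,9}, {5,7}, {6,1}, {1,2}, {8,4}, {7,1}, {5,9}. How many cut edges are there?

0

The edges on the cycle 5-8-9-3-6-7-5 are not bridges since each lies on that cycle.
Every edge lies on some cycle, so there are no bridges.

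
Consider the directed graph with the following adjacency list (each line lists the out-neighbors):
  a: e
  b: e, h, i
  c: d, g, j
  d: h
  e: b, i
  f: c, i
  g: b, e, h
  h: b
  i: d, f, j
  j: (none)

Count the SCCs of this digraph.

{b, c, d, e, f, g, h, i} are all mutually reachable — one SCC of size 8.
{j} is an SCC by itself.
{a} is an SCC by itself.
That gives 3 strongly connected components.

3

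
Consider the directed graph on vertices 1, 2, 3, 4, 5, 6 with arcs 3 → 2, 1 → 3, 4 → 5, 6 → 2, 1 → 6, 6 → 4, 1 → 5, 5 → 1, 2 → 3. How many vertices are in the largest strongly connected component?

4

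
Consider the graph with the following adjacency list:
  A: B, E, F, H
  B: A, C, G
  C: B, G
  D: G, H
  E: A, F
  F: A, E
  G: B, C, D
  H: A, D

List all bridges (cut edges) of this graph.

none

The edges on the cycle A-F-E-A are not bridges since each lies on that cycle.
Every edge lies on some cycle, so there are no bridges.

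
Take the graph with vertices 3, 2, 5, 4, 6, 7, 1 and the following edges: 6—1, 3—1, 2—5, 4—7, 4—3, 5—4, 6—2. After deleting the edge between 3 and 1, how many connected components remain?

1

3 and 1 are still connected via 3-4-5-2-6-1, so the component count stays at 1.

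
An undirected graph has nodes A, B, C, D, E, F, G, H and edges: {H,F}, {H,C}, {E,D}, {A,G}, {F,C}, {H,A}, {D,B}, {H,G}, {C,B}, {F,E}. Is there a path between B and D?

From B we can reach A, B, C, D, E, F, G, H, which includes D.

Yes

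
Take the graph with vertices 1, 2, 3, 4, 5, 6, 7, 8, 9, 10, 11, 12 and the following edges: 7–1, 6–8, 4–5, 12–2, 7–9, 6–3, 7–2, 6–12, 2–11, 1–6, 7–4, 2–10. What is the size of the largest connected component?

12

Starting from 1 we can reach 1, 2, 3, 4, 5, 6, 7, 8, 9, 10, 11, 12. That is one component of size 12.
The largest has 12 vertices.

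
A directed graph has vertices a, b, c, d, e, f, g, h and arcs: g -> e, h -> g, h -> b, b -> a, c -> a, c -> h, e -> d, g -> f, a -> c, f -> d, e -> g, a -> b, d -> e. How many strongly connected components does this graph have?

2

{a, b, c, h} are all mutually reachable — one SCC of size 4.
{d, e, f, g} are all mutually reachable — one SCC of size 4.
That gives 2 strongly connected components.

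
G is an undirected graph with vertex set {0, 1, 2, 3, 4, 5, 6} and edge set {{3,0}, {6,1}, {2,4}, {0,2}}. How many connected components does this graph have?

5 is isolated — a component by itself.
Starting from 1 we can reach 1, 6. That is one component of size 2.
Starting from 0 we can reach 0, 2, 3, 4. That is one component of size 4.
Total: 3 components.

3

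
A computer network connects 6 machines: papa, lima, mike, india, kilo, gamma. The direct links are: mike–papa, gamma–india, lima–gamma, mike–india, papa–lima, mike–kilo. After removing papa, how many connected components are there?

1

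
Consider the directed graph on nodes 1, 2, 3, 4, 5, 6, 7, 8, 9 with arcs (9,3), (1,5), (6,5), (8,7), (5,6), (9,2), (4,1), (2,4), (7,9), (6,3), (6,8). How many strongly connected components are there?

2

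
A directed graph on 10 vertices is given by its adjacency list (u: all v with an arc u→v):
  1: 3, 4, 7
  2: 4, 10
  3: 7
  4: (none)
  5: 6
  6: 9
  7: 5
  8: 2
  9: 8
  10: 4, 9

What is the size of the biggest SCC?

{2, 8, 9, 10} are all mutually reachable — one SCC of size 4.
{5} is an SCC by itself.
{4} is an SCC by itself.
{6} is an SCC by itself.
{7} is an SCC by itself.
(and 2 more singleton SCCs)
The largest has 4 vertices.

4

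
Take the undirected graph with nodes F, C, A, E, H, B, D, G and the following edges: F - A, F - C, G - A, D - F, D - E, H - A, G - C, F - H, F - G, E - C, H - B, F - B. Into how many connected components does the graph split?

1

Starting from A we can reach A, B, C, D, E, F, G, H. That is one component of size 8.
Total: 1 component.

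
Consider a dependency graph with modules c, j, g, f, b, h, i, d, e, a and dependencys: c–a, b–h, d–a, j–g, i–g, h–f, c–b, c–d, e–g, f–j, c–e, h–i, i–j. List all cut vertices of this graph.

c

Removing c increases the component count from 1 to 2, so c is a cut vertex.
By contrast removing h leaves 1 component; it is not a cut vertex. No other vertex is a cut vertex either.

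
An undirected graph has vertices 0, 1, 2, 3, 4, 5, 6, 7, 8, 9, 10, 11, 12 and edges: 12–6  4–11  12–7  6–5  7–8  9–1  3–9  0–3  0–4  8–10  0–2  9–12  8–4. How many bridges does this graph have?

6

The edges on the cycle 0-3-9-12-7-8-4-0 are not bridges since each lies on that cycle.
But removing 6–5 disconnects 6 from 5; removing 11–4 disconnects 11 from 4; removing 0–2 disconnects 0 from 2; removing 6–12 disconnects 6 from 12 — these are bridges.
In total 6 edges are bridges.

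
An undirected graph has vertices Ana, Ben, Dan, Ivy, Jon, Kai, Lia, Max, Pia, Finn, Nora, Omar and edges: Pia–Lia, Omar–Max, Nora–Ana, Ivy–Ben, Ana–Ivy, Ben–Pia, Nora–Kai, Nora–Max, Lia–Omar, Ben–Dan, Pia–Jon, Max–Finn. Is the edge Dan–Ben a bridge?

Yes

Removing Dan–Ben leaves no path between Dan and Ben: the component count goes from 1 to 2. So it is a bridge.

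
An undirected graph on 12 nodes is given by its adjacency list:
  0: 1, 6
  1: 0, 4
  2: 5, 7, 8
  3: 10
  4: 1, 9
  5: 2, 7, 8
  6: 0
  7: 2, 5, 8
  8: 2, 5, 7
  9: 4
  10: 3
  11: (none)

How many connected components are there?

4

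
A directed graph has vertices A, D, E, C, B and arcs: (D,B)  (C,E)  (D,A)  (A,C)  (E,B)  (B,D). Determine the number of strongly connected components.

1

{A, B, C, D, E} are all mutually reachable — one SCC of size 5.
That gives 1 strongly connected component.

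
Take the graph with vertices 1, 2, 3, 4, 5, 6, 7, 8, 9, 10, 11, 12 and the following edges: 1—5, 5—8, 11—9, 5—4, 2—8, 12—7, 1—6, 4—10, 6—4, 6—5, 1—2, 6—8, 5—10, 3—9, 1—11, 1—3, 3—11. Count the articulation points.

Removing 1 increases the component count from 2 to 3, so 1 is a cut vertex.
By contrast removing 7 leaves 2 components; it is not a cut vertex. No other vertex is a cut vertex either.

1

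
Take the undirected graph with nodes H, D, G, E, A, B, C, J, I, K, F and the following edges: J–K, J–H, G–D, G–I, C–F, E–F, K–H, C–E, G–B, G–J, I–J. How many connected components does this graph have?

3

A is isolated — a component by itself.
Starting from C we can reach C, E, F. That is one component of size 3.
Starting from B we can reach B, D, G, H, I, J, K. That is one component of size 7.
Total: 3 components.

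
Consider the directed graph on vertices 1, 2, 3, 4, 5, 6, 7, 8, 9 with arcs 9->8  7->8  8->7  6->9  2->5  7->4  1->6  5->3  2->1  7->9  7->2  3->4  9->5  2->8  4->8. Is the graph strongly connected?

From 2 we can reach every vertex (1, 2, 3, 4, 5, 6, 7, 8, 9), and every vertex can reach 2 (1, 2, 3, 4, 5, 6, 7, 8, 9). So the whole graph is one strongly connected component.

Yes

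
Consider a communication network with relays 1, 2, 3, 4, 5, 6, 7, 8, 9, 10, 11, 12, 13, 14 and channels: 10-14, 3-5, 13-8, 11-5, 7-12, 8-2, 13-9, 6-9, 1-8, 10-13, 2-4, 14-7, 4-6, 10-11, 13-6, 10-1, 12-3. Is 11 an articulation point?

Deleting 11 leaves 1 component (was 1) (its neighbors 5, 10 remain connected to each other), so 11 is not a cut vertex.

No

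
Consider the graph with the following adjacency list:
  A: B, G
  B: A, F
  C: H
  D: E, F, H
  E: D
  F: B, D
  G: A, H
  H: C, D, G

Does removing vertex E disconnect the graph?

No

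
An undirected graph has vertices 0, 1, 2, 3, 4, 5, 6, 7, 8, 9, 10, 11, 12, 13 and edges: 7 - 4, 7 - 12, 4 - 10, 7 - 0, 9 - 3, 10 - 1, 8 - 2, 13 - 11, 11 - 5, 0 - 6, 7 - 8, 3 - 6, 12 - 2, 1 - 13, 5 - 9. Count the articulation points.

1

Removing 7 increases the component count from 1 to 2, so 7 is a cut vertex.
By contrast removing 5 leaves 1 component; it is not a cut vertex. No other vertex is a cut vertex either.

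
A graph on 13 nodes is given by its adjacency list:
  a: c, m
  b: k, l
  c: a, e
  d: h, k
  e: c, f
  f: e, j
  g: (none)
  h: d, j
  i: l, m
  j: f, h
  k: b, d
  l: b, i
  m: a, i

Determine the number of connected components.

2

g is isolated — a component by itself.
Starting from a we can reach a, b, c, d, e, f, h, i, j, k, l, m. That is one component of size 12.
Total: 2 components.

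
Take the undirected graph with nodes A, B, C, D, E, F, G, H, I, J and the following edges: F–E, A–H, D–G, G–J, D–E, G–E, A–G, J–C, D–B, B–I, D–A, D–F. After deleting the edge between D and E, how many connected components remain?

D and E are still connected via D-G-E, so the component count stays at 1.

1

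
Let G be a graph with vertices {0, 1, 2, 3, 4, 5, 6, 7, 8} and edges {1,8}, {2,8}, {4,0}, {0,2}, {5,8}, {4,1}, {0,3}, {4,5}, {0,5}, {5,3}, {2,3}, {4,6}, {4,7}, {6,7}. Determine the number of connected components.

Starting from 0 we can reach 0, 1, 2, 3, 4, 5, 6, 7, 8. That is one component of size 9.
Total: 1 component.

1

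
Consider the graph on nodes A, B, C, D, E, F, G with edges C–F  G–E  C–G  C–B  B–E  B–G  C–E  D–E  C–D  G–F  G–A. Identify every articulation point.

Removing G increases the component count from 1 to 2, so G is a cut vertex.
By contrast removing C leaves 1 component; it is not a cut vertex. No other vertex is a cut vertex either.

G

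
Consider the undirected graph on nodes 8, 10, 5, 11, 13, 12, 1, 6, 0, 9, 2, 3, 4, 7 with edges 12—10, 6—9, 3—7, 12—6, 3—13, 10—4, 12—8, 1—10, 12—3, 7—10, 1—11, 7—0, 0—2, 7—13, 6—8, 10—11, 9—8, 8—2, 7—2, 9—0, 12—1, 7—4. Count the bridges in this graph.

0

The edges on the cycle 12-1-11-10-7-3-12 are not bridges since each lies on that cycle.
Every edge lies on some cycle, so there are no bridges.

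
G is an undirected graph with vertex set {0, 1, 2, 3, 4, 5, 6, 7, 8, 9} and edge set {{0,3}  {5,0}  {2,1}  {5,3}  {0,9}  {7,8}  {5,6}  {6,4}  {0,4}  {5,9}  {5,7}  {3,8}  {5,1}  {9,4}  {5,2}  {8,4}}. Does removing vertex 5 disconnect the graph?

Deleting 5 raises the number of components from 1 to 2, so 5 is a cut vertex.

Yes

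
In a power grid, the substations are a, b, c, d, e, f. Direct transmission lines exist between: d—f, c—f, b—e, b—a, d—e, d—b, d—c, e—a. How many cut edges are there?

0

The edges on the cycle d-c-f-d are not bridges since each lies on that cycle.
Every edge lies on some cycle, so there are no bridges.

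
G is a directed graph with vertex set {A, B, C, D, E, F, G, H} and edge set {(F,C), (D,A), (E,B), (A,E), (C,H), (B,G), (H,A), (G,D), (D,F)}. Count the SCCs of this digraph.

1

{A, B, C, D, E, F, G, H} are all mutually reachable — one SCC of size 8.
That gives 1 strongly connected component.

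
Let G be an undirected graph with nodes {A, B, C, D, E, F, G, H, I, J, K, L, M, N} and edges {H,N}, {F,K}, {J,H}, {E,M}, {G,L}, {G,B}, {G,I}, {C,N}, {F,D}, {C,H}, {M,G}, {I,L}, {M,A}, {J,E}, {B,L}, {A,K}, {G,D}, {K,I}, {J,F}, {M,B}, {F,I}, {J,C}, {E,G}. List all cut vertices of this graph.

J

Removing J increases the component count from 1 to 2, so J is a cut vertex.
By contrast removing G leaves 1 component; it is not a cut vertex. No other vertex is a cut vertex either.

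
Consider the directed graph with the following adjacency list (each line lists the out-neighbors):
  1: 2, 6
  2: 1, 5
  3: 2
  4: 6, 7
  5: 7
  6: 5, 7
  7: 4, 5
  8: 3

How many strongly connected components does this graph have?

4

{4, 5, 6, 7} are all mutually reachable — one SCC of size 4.
{1, 2} are all mutually reachable — one SCC of size 2.
{8} is an SCC by itself.
{3} is an SCC by itself.
That gives 4 strongly connected components.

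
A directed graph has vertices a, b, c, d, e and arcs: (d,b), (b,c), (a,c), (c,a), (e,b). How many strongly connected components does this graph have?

4

{a, c} are all mutually reachable — one SCC of size 2.
{d} is an SCC by itself.
{e} is an SCC by itself.
{b} is an SCC by itself.
That gives 4 strongly connected components.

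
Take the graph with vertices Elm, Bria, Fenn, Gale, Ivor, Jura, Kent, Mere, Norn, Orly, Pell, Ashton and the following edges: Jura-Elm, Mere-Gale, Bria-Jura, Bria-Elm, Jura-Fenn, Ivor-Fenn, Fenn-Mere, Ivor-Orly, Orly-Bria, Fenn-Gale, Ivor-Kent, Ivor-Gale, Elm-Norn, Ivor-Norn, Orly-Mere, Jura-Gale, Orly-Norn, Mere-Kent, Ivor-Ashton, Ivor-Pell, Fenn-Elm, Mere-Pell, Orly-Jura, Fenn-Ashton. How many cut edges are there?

0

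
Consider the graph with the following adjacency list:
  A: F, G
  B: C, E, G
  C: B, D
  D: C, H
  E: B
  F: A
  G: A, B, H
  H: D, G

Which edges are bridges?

A-F, A-G, B-E

The edges on the cycle D-H-G-B-C-D are not bridges since each lies on that cycle.
But removing A-F disconnects A from F; removing G-A disconnects G from A; removing B-E disconnects B from E — these are bridges.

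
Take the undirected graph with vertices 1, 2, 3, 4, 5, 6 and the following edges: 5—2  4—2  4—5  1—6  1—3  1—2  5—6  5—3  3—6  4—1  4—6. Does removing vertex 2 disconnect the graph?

Deleting 2 leaves 1 component (was 1) (its neighbors 1, 4, 5 remain connected to each other), so 2 is not a cut vertex.

No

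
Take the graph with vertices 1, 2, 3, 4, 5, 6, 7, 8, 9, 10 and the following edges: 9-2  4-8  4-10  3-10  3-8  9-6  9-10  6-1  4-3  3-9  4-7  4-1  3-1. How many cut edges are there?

2

The edges on the cycle 4-3-9-6-1-4 are not bridges since each lies on that cycle.
But removing 9-2 disconnects 9 from 2; removing 4-7 disconnects 4 from 7 — these are bridges.
That makes 2 bridges.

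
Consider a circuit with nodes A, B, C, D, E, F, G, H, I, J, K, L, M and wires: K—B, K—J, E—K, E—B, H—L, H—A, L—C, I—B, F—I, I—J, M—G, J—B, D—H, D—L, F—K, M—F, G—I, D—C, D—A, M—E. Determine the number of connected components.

Starting from A we can reach A, C, D, H, L. That is one component of size 5.
Starting from B we can reach B, E, F, G, I, J, K, M. That is one component of size 8.
Total: 2 components.

2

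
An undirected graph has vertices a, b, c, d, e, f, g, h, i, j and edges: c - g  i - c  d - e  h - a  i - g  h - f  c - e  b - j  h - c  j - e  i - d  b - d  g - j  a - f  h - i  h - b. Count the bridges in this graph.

0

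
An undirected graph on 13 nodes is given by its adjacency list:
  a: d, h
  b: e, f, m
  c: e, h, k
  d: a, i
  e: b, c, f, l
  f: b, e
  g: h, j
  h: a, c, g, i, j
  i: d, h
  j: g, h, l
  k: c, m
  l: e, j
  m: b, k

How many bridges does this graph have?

0

The edges on the cycle h-g-j-h are not bridges since each lies on that cycle.
Every edge lies on some cycle, so there are no bridges.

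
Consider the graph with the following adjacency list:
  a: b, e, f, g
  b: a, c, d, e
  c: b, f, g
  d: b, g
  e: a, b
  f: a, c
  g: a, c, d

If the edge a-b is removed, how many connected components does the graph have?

a and b are still connected via a-e-b, so the component count stays at 1.

1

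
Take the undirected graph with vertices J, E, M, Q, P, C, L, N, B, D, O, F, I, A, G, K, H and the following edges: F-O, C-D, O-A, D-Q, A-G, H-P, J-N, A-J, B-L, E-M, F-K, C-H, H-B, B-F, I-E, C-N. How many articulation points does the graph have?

7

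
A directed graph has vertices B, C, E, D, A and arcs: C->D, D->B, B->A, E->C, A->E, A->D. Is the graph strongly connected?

Yes

From E we can reach every vertex (A, B, C, D, E), and every vertex can reach E (A, B, C, D, E). So the whole graph is one strongly connected component.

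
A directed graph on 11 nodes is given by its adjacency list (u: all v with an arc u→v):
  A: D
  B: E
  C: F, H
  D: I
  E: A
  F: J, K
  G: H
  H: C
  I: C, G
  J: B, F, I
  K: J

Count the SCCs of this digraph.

{A, B, C, D, E, F, G, H, I, J, K} are all mutually reachable — one SCC of size 11.
That gives 1 strongly connected component.

1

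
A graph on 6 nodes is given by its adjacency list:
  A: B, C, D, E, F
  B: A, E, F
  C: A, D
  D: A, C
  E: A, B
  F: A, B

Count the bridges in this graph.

The edges on the cycle A-C-D-A are not bridges since each lies on that cycle.
Every edge lies on some cycle, so there are no bridges.

0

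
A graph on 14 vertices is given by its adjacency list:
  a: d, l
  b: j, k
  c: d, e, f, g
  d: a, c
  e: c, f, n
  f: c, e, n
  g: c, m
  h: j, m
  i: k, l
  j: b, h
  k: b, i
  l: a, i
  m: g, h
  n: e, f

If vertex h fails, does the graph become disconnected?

Deleting h leaves 1 component (was 1) (its neighbors j, m remain connected to each other), so h is not a cut vertex.

No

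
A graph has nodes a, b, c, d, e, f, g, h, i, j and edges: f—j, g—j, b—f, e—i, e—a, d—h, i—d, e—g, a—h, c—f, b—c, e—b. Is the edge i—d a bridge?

After removing i—d, the path i-e-a-h-d still connects them, so the edge is not a bridge.

No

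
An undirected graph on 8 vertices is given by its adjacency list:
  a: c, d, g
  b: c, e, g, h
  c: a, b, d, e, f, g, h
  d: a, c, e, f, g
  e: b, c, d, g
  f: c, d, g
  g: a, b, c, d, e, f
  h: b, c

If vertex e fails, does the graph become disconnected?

No

Deleting e leaves 1 component (was 1) (its neighbors b, c, d, g remain connected to each other), so e is not a cut vertex.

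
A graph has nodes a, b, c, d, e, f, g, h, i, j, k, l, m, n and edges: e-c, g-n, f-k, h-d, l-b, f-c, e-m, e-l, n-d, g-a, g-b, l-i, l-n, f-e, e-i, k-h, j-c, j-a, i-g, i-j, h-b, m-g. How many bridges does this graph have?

0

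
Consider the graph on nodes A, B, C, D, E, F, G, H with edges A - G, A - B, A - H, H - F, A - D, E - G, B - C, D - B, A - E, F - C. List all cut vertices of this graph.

Removing A increases the component count from 1 to 2, so A is a cut vertex.
By contrast removing H leaves 1 component; it is not a cut vertex. No other vertex is a cut vertex either.

A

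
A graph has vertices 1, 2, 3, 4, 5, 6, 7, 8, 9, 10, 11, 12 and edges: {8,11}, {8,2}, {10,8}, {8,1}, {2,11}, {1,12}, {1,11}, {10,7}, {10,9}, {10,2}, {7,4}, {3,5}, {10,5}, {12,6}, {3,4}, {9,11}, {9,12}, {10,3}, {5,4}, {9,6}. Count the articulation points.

1

Removing 10 increases the component count from 1 to 2, so 10 is a cut vertex.
By contrast removing 11 leaves 1 component; it is not a cut vertex. No other vertex is a cut vertex either.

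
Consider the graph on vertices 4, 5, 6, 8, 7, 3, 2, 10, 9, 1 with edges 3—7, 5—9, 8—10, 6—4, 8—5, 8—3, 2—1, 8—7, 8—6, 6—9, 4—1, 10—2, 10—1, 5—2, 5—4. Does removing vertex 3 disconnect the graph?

No

Deleting 3 leaves 1 component (was 1) (its neighbors 7, 8 remain connected to each other), so 3 is not a cut vertex.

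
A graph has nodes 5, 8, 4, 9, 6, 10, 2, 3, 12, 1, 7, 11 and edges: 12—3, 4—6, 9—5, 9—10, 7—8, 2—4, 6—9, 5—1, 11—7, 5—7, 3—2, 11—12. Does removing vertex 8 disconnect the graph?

No

Deleting 8 leaves 1 component (was 1), so 8 is not a cut vertex.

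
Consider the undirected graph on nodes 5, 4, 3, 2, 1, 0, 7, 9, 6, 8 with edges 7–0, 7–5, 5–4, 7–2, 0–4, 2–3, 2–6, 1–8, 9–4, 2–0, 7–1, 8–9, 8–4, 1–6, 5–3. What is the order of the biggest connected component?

10

Starting from 0 we can reach 0, 1, 2, 3, 4, 5, 6, 7, 8, 9. That is one component of size 10.
The largest has 10 vertices.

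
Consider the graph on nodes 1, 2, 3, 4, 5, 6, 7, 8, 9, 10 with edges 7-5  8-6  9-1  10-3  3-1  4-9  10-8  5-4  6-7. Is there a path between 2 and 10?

No

The component containing 2 is {2}, and 10 is not in it.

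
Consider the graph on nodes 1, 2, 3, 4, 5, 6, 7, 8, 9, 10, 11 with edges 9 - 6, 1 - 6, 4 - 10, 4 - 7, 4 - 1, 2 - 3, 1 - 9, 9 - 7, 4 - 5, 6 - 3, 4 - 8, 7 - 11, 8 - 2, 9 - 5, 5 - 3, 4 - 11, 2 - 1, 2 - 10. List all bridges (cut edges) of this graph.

The edges on the cycle 4-8-2-1-4 are not bridges since each lies on that cycle.
Every edge lies on some cycle, so there are no bridges.

none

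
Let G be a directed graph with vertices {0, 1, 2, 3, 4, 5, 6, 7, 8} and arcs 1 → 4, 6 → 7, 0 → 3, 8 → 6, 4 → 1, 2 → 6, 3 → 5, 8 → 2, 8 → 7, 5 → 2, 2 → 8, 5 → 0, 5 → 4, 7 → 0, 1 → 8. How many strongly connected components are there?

{0, 1, 2, 3, 4, 5, 6, 7, 8} are all mutually reachable — one SCC of size 9.
That gives 1 strongly connected component.

1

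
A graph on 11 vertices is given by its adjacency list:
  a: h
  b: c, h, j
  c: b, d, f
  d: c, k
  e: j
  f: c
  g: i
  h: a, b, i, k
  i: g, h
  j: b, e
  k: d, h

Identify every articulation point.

b, c, h, i, j

Removing b increases the component count from 1 to 2, so b is a cut vertex.
Removing c increases the component count from 1 to 2, so c is a cut vertex.
Removing h increases the component count from 1 to 3, so h is a cut vertex.
Likewise i, j are cut vertices.
By contrast removing f leaves 1 component; it is not a cut vertex. No other vertex is a cut vertex either.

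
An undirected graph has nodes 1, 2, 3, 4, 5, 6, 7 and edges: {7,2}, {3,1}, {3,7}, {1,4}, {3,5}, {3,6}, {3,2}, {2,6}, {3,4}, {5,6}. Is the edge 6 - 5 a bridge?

After removing 6 - 5, the path 6-3-5 still connects them, so the edge is not a bridge.

No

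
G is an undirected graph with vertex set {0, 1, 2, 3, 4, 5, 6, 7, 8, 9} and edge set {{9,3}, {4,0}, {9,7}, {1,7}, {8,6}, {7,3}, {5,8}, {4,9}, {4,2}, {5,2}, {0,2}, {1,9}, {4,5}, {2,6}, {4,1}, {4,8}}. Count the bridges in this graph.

The edges on the cycle 4-0-2-4 are not bridges since each lies on that cycle.
Every edge lies on some cycle, so there are no bridges.

0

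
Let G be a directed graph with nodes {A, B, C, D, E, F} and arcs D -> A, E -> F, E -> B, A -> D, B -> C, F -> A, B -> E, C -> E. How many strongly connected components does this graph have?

3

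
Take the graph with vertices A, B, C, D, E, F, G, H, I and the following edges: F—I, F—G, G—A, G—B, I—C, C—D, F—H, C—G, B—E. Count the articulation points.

Removing B increases the component count from 1 to 2, so B is a cut vertex.
Removing C increases the component count from 1 to 2, so C is a cut vertex.
Removing F increases the component count from 1 to 2, so F is a cut vertex.
Likewise G is a cut vertex.
By contrast removing I leaves 1 component; it is not a cut vertex. No other vertex is a cut vertex either.

4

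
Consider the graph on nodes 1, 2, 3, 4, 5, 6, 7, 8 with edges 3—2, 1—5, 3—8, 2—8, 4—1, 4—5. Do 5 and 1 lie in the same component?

Yes

From 5 we can reach 1, 4, 5, which includes 1.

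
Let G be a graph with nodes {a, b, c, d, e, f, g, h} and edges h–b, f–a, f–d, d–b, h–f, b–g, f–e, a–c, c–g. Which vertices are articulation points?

Removing f increases the component count from 1 to 2, so f is a cut vertex.
By contrast removing e leaves 1 component; it is not a cut vertex. No other vertex is a cut vertex either.

f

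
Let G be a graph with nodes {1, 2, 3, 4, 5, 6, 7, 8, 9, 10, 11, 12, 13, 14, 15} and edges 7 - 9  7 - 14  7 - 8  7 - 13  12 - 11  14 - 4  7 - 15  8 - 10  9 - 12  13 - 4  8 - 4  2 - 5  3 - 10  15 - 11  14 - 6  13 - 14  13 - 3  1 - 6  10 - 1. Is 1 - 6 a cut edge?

After removing 1 - 6, the path 1-10-8-7-14-6 still connects them, so the edge is not a bridge.

No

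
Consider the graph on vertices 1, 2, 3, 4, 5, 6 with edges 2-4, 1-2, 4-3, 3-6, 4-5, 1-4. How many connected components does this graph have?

Starting from 1 we can reach 1, 2, 3, 4, 5, 6. That is one component of size 6.
Total: 1 component.

1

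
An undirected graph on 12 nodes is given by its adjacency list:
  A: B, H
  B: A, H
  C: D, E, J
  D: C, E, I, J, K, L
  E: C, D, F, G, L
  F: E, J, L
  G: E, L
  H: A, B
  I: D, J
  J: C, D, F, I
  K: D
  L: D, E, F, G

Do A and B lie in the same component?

Yes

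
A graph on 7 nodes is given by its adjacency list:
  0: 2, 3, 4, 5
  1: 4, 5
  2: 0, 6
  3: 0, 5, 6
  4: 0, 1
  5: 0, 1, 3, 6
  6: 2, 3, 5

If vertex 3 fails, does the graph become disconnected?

Deleting 3 leaves 1 component (was 1) (its neighbors 0, 5, 6 remain connected to each other), so 3 is not a cut vertex.

No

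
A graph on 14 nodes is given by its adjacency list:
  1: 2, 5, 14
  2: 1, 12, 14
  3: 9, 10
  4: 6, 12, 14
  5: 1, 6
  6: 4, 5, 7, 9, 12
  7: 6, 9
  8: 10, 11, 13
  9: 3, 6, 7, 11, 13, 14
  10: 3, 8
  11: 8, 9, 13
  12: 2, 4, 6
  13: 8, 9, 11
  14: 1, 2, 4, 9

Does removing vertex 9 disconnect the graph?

Yes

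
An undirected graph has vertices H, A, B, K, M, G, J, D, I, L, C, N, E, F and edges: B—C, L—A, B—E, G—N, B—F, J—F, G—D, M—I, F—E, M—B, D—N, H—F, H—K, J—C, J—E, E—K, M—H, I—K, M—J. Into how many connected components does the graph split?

Starting from A we can reach A, L. That is one component of size 2.
Starting from D we can reach D, G, N. That is one component of size 3.
Starting from B we can reach B, C, E, F, H, I, J, K, M. That is one component of size 9.
Total: 3 components.

3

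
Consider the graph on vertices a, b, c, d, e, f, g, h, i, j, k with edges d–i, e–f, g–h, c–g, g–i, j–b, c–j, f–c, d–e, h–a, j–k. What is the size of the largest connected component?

Starting from a we can reach a, b, c, d, e, f, g, h, i, j, k. That is one component of size 11.
The largest has 11 vertices.

11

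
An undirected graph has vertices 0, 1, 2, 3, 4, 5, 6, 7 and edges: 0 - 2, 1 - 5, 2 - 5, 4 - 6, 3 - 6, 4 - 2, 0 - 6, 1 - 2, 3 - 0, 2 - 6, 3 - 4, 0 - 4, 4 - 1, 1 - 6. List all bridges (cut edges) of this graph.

none

The edges on the cycle 3-0-4-3 are not bridges since each lies on that cycle.
Every edge lies on some cycle, so there are no bridges.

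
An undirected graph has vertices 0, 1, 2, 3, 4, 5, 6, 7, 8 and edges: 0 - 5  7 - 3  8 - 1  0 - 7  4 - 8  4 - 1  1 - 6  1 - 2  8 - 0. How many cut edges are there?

6

The edges on the cycle 4-8-1-4 are not bridges since each lies on that cycle.
But removing 0 - 5 disconnects 0 from 5; removing 0 - 7 disconnects 0 from 7; removing 1 - 6 disconnects 1 from 6; removing 1 - 2 disconnects 1 from 2 — these are bridges.
In total 6 edges are bridges.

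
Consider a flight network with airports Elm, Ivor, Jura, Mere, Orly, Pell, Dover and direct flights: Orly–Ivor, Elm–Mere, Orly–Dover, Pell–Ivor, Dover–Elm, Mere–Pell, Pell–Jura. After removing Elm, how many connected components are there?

1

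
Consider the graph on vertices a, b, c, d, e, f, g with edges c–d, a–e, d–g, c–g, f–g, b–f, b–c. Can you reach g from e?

No

The component containing e is {a, e}, and g is not in it.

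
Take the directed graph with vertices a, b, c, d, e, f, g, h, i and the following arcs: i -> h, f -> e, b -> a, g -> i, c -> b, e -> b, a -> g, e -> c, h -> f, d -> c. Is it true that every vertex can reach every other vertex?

There is no directed path from e to d, so the graph is not strongly connected.

No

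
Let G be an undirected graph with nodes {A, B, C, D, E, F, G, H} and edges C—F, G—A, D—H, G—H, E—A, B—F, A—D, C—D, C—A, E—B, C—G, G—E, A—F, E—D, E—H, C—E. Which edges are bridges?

none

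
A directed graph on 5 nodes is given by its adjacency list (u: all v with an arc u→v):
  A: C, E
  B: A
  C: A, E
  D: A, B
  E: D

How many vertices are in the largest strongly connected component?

{A, B, C, D, E} are all mutually reachable — one SCC of size 5.
The largest has 5 vertices.

5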